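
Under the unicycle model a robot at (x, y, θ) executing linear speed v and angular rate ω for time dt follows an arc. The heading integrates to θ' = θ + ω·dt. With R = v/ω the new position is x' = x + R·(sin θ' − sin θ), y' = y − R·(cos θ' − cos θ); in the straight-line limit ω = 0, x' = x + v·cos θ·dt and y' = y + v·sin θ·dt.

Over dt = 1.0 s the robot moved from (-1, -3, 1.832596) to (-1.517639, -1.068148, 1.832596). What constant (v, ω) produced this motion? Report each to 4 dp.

Δθ = 1.832596 − 1.832596 = 0.000000
ω = Δθ/dt = 0.000000/1.0 = 0.0000
ω = 0 → v = (Δx·cos θ + Δy·sin θ)/dt = 2.0000

v = 2.0000, ω = 0.0000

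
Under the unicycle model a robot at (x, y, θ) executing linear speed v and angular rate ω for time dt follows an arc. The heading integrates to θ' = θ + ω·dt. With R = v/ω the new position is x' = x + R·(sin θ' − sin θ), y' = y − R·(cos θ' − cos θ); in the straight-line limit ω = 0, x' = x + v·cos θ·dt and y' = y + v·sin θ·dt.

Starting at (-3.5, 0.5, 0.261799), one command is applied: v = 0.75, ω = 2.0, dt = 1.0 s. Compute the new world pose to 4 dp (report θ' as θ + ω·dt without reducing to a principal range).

(-3.3081, 1.1012, 2.2618)

θ' = 0.2618 + 2.0·1.0 = 2.2618
R = v/ω = 0.75/2.0 = 0.3750
x' = -3.5 + 0.3750·(sin 2.2618 − sin 0.2618) = -3.3081
y' = 0.5 − 0.3750·(cos 2.2618 − cos 0.2618) = 1.1012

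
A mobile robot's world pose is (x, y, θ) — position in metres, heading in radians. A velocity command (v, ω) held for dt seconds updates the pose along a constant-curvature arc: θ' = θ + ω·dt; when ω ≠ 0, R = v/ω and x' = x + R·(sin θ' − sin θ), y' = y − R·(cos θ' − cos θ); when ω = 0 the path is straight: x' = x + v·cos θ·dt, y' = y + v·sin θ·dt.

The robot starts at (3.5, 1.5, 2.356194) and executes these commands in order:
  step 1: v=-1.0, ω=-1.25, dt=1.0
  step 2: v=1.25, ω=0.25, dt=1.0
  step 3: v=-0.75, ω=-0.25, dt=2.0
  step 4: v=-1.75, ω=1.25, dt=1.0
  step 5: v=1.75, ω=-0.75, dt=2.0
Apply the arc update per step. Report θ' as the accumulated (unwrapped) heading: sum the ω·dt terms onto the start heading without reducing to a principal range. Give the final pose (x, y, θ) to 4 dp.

step 1: θ'=1.1062 (R=0.8000) → pose (3.6495, 0.5759, 1.1062)
step 2: θ'=1.3562 (R=5.0000) → pose (4.0648, 1.7514, 1.3562)
step 3: θ'=0.8562 (R=3.0000) → pose (3.3997, 0.4243, 0.8562)
step 4: θ'=2.1062 (R=-1.4000) → pose (3.2531, -1.2074, 2.1062)
step 5: θ'=0.6062 (R=-2.3333) → pose (3.9305, 1.9006, 0.6062)

(3.9305, 1.9006, 0.6062)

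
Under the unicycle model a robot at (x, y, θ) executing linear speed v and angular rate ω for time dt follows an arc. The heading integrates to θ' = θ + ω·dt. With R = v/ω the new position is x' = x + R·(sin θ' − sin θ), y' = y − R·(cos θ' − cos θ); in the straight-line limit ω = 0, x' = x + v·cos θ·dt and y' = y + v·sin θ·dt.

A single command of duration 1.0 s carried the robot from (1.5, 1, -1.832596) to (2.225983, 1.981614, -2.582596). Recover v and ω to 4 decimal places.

Δθ = -2.582596 − -1.832596 = -0.750000
ω = Δθ/dt = -0.750000/1.0 = -0.7500
R = −Δy/(cos θ' − cos θ) = 1.6667
v = R·ω = 1.6667·-0.7500 = -1.2500

v = -1.2500, ω = -0.7500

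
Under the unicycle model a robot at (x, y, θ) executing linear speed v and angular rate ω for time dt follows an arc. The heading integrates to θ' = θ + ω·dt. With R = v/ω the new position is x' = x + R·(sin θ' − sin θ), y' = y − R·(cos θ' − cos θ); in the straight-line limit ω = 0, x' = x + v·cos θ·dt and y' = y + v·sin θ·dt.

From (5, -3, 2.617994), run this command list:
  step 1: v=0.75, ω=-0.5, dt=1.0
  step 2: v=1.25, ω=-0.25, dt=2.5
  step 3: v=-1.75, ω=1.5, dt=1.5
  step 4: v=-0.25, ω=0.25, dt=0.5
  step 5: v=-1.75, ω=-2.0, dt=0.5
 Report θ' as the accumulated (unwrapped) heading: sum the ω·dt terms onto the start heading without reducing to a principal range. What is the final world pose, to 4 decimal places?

step 1: θ'=2.1180 (R=-1.5000) → pose (4.4690, -2.4814, 2.1180)
step 2: θ'=1.4930 (R=-5.0000) → pose (3.7541, 0.5087, 1.4930)
step 3: θ'=3.7430 (R=-1.1667) → pose (5.5773, -0.5440, 3.7430)
step 4: θ'=3.8680 (R=-1.0000) → pose (5.6757, -0.4670, 3.8680)
step 5: θ'=2.8680 (R=0.8750) → pose (6.4933, -0.2786, 2.8680)

(6.4933, -0.2786, 2.8680)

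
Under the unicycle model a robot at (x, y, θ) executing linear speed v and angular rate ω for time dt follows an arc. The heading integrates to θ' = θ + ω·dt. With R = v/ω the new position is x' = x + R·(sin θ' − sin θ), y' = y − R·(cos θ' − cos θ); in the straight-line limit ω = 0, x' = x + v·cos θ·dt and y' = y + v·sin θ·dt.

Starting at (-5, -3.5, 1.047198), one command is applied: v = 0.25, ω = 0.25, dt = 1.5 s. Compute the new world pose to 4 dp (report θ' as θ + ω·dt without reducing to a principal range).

(-4.8770, -3.1481, 1.4222)

θ' = 1.0472 + 0.25·1.5 = 1.4222
R = v/ω = 0.25/0.25 = 1.0000
x' = -5 + 1.0000·(sin 1.4222 − sin 1.0472) = -4.8770
y' = -3.5 − 1.0000·(cos 1.4222 − cos 1.0472) = -3.1481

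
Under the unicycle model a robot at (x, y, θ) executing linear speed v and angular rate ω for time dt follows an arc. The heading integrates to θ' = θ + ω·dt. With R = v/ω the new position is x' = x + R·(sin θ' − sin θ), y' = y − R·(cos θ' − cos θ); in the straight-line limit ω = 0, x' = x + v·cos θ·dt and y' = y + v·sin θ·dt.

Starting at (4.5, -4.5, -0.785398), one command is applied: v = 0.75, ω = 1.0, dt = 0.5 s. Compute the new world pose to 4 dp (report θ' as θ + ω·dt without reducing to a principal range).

θ' = -0.7854 + 1.0·0.5 = -0.2854
R = v/ω = 0.75/1.0 = 0.7500
x' = 4.5 + 0.7500·(sin -0.2854 − sin -0.7854) = 4.8192
y' = -4.5 − 0.7500·(cos -0.2854 − cos -0.7854) = -4.6893

(4.8192, -4.6893, -0.2854)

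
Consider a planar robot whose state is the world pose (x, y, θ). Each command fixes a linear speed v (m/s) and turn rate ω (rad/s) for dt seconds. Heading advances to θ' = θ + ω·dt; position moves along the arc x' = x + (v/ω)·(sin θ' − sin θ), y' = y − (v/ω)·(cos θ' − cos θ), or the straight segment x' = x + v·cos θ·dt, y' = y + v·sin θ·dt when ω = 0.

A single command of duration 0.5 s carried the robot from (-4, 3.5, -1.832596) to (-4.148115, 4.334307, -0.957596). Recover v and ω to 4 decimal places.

Δθ = -0.957596 − -1.832596 = 0.875000
ω = Δθ/dt = 0.875000/0.5 = 1.7500
R = −Δy/(cos θ' − cos θ) = -1.0000
v = R·ω = -1.0000·1.7500 = -1.7500

v = -1.7500, ω = 1.7500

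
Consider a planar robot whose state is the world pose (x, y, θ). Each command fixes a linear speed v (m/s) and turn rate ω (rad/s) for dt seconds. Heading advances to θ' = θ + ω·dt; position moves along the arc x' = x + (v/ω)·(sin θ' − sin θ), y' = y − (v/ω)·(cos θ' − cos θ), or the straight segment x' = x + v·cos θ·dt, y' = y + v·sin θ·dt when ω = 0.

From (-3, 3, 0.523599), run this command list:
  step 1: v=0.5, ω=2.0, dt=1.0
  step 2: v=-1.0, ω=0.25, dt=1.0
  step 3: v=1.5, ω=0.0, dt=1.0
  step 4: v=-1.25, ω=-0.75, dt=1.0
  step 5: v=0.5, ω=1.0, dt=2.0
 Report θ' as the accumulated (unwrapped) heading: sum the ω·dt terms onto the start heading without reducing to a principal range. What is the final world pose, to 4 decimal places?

(-3.4376, 2.7610, 4.0236)

step 1: θ'=2.5236 (R=0.2500) → pose (-2.9801, 3.4203, 2.5236)
step 2: θ'=2.7736 (R=-4.0000) → pose (-2.1015, 2.9482, 2.7736)
step 3: θ'=2.7736 (straight) → pose (-3.5011, 3.4878, 2.7736)
step 4: θ'=2.0236 (R=1.6667) → pose (-2.6020, 2.6619, 2.0236)
step 5: θ'=4.0236 (R=0.5000) → pose (-3.4376, 2.7610, 4.0236)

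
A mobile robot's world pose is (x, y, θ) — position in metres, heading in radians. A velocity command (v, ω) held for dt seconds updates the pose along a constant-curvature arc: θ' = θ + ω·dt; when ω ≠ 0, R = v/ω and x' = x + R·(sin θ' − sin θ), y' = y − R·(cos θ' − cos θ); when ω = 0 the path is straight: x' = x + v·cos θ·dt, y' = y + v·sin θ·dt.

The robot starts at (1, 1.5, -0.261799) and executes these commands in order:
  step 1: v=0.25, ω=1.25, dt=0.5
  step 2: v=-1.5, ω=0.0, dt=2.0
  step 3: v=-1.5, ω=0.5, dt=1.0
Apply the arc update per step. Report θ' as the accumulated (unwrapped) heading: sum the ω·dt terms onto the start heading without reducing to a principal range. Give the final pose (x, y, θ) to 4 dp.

(-2.8955, -0.4138, 0.8632)

step 1: θ'=0.3632 (R=0.2000) → pose (1.1228, 1.5062, 0.3632)
step 2: θ'=0.3632 (straight) → pose (-1.6815, 0.4404, 0.3632)
step 3: θ'=0.8632 (R=-3.0000) → pose (-2.8955, -0.4138, 0.8632)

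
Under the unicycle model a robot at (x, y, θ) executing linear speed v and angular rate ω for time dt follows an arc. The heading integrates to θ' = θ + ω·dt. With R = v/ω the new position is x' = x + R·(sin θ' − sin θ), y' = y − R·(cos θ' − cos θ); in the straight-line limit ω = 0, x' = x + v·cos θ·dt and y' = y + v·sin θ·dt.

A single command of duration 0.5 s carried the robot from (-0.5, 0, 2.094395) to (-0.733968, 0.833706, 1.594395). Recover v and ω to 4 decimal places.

Δθ = 1.594395 − 2.094395 = -0.500000
ω = Δθ/dt = -0.500000/0.5 = -1.0000
R = −Δy/(cos θ' − cos θ) = -1.7500
v = R·ω = -1.7500·-1.0000 = 1.7500

v = 1.7500, ω = -1.0000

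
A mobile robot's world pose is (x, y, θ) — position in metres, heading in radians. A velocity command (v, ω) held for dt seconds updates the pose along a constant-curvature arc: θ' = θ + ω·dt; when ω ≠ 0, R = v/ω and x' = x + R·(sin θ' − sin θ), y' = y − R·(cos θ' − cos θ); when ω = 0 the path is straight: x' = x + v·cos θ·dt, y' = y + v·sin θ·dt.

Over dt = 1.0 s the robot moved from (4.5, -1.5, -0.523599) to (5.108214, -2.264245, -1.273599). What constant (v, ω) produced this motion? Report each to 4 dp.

Δθ = -1.273599 − -0.523599 = -0.750000
ω = Δθ/dt = -0.750000/1.0 = -0.7500
R = −Δy/(cos θ' − cos θ) = -1.3333
v = R·ω = -1.3333·-0.7500 = 1.0000

v = 1.0000, ω = -0.7500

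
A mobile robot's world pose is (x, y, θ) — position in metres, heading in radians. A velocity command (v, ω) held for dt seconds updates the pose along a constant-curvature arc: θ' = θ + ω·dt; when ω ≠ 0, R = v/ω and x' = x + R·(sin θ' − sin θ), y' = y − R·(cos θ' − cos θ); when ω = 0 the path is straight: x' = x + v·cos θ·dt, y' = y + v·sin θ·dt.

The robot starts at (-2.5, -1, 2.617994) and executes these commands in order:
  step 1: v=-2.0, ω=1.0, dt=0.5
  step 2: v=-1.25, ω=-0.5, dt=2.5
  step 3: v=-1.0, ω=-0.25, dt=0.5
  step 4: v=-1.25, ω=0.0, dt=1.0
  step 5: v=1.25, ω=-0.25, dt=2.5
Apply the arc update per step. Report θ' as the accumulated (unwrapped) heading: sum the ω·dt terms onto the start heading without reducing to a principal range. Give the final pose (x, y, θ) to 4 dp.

(1.5445, -1.7079, 1.1180)

step 1: θ'=3.1180 (R=-2.0000) → pose (-1.5472, -1.2674, 3.1180)
step 2: θ'=1.8680 (R=2.5000) → pose (0.7842, -3.0346, 1.8680)
step 3: θ'=1.7430 (R=4.0000) → pose (0.9004, -3.5206, 1.7430)
step 4: θ'=1.7430 (straight) → pose (1.1146, -4.7521, 1.7430)
step 5: θ'=1.1180 (R=-5.0000) → pose (1.5445, -1.7079, 1.1180)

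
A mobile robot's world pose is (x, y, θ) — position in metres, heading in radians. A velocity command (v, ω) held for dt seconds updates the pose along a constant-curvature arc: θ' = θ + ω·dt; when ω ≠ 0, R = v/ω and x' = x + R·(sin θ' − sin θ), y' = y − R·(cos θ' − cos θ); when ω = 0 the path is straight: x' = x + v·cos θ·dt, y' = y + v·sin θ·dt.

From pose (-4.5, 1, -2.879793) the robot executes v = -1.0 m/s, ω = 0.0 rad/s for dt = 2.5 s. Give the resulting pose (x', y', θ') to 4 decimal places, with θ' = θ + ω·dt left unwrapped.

(-2.0852, 1.6470, -2.8798)

θ' = -2.8798 + 0.0·2.5 = -2.8798
ω = 0 → straight: x' = -4.5 + -1.0·cos(-2.8798)·2.5 = -2.0852
y' = 1 + -1.0·sin(-2.8798)·2.5 = 1.6470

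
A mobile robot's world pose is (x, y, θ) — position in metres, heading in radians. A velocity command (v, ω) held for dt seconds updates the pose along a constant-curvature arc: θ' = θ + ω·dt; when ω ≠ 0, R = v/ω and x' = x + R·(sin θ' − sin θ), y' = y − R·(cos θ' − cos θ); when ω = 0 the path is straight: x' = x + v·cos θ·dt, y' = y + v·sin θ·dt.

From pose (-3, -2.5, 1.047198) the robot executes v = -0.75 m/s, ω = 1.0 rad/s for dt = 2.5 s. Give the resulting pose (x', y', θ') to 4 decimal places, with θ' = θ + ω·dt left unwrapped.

θ' = 1.0472 + 1.0·2.5 = 3.5472
R = v/ω = -0.75/1.0 = -0.7500
x' = -3 + -0.7500·(sin 3.5472 − sin 1.0472) = -2.0545
y' = -2.5 − -0.7500·(cos 3.5472 − cos 1.0472) = -3.5641

(-2.0545, -3.5641, 3.5472)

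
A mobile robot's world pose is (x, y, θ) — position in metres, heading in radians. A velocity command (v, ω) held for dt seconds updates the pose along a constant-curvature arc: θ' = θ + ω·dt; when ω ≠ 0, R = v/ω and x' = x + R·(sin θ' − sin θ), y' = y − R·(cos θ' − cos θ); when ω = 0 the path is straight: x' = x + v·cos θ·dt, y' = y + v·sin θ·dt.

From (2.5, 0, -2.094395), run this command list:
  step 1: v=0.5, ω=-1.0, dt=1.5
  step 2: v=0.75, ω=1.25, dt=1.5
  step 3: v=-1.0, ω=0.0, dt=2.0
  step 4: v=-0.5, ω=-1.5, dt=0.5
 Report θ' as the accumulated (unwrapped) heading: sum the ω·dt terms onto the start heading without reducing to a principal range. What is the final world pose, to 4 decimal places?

step 1: θ'=-3.5944 (R=-0.5000) → pose (1.8482, -0.1996, -3.5944)
step 2: θ'=-1.7194 (R=0.6000) → pose (0.9924, -0.6503, -1.7194)
step 3: θ'=-1.7194 (straight) → pose (1.2885, 1.3276, -1.7194)
step 4: θ'=-2.4694 (R=0.3333) → pose (1.4106, 1.5391, -2.4694)

(1.4106, 1.5391, -2.4694)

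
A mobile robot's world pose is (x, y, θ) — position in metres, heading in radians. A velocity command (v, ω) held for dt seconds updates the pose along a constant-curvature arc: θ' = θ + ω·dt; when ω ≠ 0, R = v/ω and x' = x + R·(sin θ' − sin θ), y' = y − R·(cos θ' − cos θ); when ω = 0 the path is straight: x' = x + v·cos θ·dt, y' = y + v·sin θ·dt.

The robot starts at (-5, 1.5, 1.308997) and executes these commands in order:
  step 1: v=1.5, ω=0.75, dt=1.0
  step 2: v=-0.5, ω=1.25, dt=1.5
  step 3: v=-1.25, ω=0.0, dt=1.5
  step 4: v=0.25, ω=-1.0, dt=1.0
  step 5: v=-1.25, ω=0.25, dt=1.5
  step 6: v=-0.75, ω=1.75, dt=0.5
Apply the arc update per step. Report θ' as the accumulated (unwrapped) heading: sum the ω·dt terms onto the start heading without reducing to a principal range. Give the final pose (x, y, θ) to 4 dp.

(-1.2781, 4.2975, 4.1840)

step 1: θ'=2.0590 (R=2.0000) → pose (-5.1655, 2.9557, 2.0590)
step 2: θ'=3.9340 (R=-0.4000) → pose (-4.5274, 2.8625, 3.9340)
step 3: θ'=3.9340 (straight) → pose (-3.2109, 4.1976, 3.9340)
step 4: θ'=2.9340 (R=-0.2500) → pose (-3.4404, 4.1285, 2.9340)
step 5: θ'=3.3090 (R=-5.0000) → pose (-1.5768, 4.0910, 3.3090)
step 6: θ'=4.1840 (R=-0.4286) → pose (-1.2781, 4.2975, 4.1840)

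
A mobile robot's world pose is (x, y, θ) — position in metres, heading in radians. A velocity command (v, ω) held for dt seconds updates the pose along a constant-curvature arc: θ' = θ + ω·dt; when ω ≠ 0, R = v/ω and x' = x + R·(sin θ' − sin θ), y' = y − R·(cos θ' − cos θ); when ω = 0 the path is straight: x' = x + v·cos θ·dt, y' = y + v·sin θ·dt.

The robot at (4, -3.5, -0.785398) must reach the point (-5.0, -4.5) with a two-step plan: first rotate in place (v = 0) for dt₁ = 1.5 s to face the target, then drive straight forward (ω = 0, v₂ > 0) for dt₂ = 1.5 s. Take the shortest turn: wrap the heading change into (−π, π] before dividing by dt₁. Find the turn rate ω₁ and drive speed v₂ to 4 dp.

heading to target = atan2(-4.5−-3.5, -5−4) = -3.0309
Δθ = wrap(-3.0309 − -0.7854) = -2.2455; ω₁ = Δθ/dt₁ = -1.4970
distance = √((-5−4)² + (-4.5−-3.5)²) = 9.0554; v₂ = distance/dt₂ = 6.0369

ω₁ = -1.4970, v₂ = 6.0369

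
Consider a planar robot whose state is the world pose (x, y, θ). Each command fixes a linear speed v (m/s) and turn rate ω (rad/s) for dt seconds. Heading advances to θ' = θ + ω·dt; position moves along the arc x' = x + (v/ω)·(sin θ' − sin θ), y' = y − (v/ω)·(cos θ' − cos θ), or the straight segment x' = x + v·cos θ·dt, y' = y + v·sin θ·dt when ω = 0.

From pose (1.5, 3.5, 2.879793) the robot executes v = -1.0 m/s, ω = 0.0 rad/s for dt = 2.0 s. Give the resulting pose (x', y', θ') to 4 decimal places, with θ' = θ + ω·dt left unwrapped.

(3.4319, 2.9824, 2.8798)

θ' = 2.8798 + 0.0·2.0 = 2.8798
ω = 0 → straight: x' = 1.5 + -1.0·cos(2.8798)·2.0 = 3.4319
y' = 3.5 + -1.0·sin(2.8798)·2.0 = 2.9824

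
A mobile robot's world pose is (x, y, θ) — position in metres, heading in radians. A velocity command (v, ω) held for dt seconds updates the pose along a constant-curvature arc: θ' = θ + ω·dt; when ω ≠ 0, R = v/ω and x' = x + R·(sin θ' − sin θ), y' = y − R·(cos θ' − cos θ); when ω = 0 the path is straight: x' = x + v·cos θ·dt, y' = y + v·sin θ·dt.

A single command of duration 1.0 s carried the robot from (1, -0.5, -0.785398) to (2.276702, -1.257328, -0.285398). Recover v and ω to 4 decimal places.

v = 1.5000, ω = 0.5000

Δθ = -0.285398 − -0.785398 = 0.500000
ω = Δθ/dt = 0.500000/1.0 = 0.5000
R = Δx/(sin θ' − sin θ) = 3.0000
v = R·ω = 3.0000·0.5000 = 1.5000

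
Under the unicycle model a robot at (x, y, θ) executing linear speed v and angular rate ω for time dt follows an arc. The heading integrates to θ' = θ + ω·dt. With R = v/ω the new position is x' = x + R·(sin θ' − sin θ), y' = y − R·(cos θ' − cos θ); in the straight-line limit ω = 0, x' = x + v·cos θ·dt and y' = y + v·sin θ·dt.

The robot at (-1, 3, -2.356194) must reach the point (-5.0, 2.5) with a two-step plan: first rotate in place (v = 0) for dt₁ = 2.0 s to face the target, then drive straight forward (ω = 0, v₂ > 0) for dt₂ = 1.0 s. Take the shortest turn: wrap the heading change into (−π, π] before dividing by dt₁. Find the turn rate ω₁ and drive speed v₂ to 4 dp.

ω₁ = -0.3305, v₂ = 4.0311

heading to target = atan2(2.5−3, -5−-1) = -3.0172
Δθ = wrap(-3.0172 − -2.3562) = -0.6610; ω₁ = Δθ/dt₁ = -0.3305
distance = √((-5−-1)² + (2.5−3)²) = 4.0311; v₂ = distance/dt₂ = 4.0311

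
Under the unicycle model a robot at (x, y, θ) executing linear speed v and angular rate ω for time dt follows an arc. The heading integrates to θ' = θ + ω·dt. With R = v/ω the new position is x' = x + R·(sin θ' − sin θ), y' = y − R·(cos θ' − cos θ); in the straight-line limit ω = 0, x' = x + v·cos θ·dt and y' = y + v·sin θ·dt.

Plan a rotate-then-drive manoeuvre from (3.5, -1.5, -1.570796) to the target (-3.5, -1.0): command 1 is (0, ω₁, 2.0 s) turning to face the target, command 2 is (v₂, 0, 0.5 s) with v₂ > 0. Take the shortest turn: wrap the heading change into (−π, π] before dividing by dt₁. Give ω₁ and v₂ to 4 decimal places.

ω₁ = -0.8211, v₂ = 14.0357

heading to target = atan2(-1−-1.5, -3.5−3.5) = 3.0703
Δθ = wrap(3.0703 − -1.5708) = -1.6421; ω₁ = Δθ/dt₁ = -0.8211
distance = √((-3.5−3.5)² + (-1−-1.5)²) = 7.0178; v₂ = distance/dt₂ = 14.0357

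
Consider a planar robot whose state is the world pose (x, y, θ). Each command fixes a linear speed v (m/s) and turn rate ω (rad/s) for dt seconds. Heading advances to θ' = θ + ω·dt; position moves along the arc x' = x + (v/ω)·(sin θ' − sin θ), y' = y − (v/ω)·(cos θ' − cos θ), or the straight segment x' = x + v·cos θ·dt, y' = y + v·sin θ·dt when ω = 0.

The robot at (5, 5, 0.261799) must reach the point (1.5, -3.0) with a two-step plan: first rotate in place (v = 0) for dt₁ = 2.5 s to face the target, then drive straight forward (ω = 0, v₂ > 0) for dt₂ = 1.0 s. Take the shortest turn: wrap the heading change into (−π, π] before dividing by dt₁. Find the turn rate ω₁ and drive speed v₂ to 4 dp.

ω₁ = -0.8980, v₂ = 8.7321

heading to target = atan2(-3−5, 1.5−5) = -1.9832
Δθ = wrap(-1.9832 − 0.2618) = -2.2450; ω₁ = Δθ/dt₁ = -0.8980
distance = √((1.5−5)² + (-3−5)²) = 8.7321; v₂ = distance/dt₂ = 8.7321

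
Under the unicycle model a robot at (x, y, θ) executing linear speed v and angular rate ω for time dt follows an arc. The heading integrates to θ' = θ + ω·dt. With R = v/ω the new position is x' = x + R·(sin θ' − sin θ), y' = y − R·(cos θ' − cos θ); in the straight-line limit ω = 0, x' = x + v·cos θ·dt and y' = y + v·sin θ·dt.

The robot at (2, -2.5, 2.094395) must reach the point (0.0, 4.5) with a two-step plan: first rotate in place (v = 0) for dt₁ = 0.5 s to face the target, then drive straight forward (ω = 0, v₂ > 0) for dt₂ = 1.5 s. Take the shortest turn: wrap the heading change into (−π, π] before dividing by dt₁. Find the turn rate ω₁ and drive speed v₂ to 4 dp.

ω₁ = -0.4906, v₂ = 4.8534

heading to target = atan2(4.5−-2.5, 0−2) = 1.8491
Δθ = wrap(1.8491 − 2.0944) = -0.2453; ω₁ = Δθ/dt₁ = -0.4906
distance = √((0−2)² + (4.5−-2.5)²) = 7.2801; v₂ = distance/dt₂ = 4.8534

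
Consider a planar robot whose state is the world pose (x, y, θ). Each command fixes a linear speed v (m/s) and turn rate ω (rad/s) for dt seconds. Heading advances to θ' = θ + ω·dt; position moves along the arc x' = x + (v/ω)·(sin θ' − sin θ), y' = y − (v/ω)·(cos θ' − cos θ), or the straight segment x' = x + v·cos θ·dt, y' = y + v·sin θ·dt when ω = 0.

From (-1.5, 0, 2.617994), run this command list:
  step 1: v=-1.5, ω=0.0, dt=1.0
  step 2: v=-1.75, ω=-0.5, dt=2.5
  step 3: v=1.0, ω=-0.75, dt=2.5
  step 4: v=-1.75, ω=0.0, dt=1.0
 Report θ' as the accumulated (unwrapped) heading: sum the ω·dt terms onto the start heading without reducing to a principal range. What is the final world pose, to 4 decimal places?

step 1: θ'=2.6180 (straight) → pose (-0.2010, -0.7500, 2.6180)
step 2: θ'=1.3680 (R=3.5000) → pose (1.4773, -4.4860, 1.3680)
step 3: θ'=-0.5070 (R=-1.3333) → pose (3.4307, -3.5890, -0.5070)
step 4: θ'=-0.5070 (straight) → pose (1.9009, -2.7393, -0.5070)

(1.9009, -2.7393, -0.5070)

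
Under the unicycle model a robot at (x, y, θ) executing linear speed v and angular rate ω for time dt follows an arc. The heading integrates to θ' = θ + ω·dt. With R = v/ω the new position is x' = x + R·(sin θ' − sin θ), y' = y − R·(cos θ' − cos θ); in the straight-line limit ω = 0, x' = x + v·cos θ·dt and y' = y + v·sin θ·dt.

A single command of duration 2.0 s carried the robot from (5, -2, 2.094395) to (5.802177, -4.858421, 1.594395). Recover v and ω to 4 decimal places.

Δθ = 1.594395 − 2.094395 = -0.500000
ω = Δθ/dt = -0.500000/2.0 = -0.2500
R = −Δy/(cos θ' − cos θ) = 6.0000
v = R·ω = 6.0000·-0.2500 = -1.5000

v = -1.5000, ω = -0.2500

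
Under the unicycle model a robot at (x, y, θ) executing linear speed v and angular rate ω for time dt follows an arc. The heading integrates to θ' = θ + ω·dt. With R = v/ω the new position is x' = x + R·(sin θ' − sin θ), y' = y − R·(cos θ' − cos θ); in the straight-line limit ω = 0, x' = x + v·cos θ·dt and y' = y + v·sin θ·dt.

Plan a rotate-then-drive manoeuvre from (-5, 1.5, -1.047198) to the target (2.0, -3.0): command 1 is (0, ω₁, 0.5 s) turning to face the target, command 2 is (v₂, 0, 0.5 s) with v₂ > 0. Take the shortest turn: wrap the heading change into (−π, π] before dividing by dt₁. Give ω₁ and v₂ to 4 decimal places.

ω₁ = 0.9517, v₂ = 16.6433

heading to target = atan2(-3−1.5, 2−-5) = -0.5713
Δθ = wrap(-0.5713 − -1.0472) = 0.4759; ω₁ = Δθ/dt₁ = 0.9517
distance = √((2−-5)² + (-3−1.5)²) = 8.3217; v₂ = distance/dt₂ = 16.6433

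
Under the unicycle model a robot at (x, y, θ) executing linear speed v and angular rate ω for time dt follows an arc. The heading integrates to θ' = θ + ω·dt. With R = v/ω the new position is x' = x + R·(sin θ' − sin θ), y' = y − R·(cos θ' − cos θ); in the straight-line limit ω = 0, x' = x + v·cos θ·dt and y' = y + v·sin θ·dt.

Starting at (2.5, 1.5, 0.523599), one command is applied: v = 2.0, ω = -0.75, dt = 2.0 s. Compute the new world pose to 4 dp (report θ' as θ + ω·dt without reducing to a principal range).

(6.0426, 0.6840, -0.9764)

θ' = 0.5236 + -0.75·2.0 = -0.9764
R = v/ω = 2.0/-0.75 = -2.6667
x' = 2.5 + -2.6667·(sin -0.9764 − sin 0.5236) = 6.0426
y' = 1.5 − -2.6667·(cos -0.9764 − cos 0.5236) = 0.6840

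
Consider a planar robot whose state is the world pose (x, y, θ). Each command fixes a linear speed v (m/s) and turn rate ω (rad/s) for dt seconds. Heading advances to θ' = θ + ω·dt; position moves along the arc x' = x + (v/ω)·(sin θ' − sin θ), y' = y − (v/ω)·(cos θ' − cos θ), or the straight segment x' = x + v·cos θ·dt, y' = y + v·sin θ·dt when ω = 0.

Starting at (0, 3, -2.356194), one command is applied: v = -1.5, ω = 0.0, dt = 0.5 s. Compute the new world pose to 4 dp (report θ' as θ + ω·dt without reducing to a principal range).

(0.5303, 3.5303, -2.3562)

θ' = -2.3562 + 0.0·0.5 = -2.3562
ω = 0 → straight: x' = 0 + -1.5·cos(-2.3562)·0.5 = 0.5303
y' = 3 + -1.5·sin(-2.3562)·0.5 = 3.5303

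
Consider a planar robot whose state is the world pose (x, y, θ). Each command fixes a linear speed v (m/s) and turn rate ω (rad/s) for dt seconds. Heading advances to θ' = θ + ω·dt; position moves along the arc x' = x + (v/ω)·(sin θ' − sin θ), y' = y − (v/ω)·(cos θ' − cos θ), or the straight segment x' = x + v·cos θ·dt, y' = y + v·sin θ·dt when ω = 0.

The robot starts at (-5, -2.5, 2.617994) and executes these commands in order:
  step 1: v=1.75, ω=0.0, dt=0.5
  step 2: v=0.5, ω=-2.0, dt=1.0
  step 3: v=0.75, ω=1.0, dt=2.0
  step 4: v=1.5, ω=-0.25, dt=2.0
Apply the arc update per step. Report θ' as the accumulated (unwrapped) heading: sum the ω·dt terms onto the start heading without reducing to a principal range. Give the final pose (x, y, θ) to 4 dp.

(-7.9611, 1.6929, 2.1180)

step 1: θ'=2.6180 (straight) → pose (-5.7578, -2.0625, 2.6180)
step 2: θ'=0.6180 (R=-0.2500) → pose (-5.7776, -1.6422, 0.6180)
step 3: θ'=2.6180 (R=0.7500) → pose (-5.8372, -0.3814, 2.6180)
step 4: θ'=2.1180 (R=-6.0000) → pose (-7.9611, 1.6929, 2.1180)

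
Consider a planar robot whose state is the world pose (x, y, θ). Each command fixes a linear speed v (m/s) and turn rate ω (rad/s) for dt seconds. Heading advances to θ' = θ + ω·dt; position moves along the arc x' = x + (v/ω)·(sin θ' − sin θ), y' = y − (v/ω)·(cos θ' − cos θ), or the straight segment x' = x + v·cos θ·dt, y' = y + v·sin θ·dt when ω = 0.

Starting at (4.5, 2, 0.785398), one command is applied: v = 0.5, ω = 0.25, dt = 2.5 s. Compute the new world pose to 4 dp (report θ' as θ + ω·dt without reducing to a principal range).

θ' = 0.7854 + 0.25·2.5 = 1.4104
R = v/ω = 0.5/0.25 = 2.0000
x' = 4.5 + 2.0000·(sin 1.4104 − sin 0.7854) = 5.0601
y' = 2 − 2.0000·(cos 1.4104 − cos 0.7854) = 3.0948

(5.0601, 3.0948, 1.4104)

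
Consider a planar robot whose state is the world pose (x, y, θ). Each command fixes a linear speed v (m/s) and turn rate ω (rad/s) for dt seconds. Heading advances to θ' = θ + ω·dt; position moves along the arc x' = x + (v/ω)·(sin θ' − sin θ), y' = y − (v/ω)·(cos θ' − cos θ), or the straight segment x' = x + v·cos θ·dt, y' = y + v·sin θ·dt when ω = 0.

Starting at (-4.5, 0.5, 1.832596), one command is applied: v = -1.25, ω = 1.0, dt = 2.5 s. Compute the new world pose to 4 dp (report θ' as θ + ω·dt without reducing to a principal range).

(-2.1317, 0.3601, 4.3326)

θ' = 1.8326 + 1.0·2.5 = 4.3326
R = v/ω = -1.25/1.0 = -1.2500
x' = -4.5 + -1.2500·(sin 4.3326 − sin 1.8326) = -2.1317
y' = 0.5 − -1.2500·(cos 4.3326 − cos 1.8326) = 0.3601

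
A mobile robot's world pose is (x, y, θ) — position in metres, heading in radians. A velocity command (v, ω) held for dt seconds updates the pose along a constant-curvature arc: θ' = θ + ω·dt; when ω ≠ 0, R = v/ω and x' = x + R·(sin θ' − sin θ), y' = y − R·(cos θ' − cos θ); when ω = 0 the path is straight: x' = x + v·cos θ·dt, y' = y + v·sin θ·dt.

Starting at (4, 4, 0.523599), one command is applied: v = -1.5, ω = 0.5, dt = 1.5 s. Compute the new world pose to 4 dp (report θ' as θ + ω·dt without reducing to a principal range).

(2.6315, 2.2804, 1.2736)

θ' = 0.5236 + 0.5·1.5 = 1.2736
R = v/ω = -1.5/0.5 = -3.0000
x' = 4 + -3.0000·(sin 1.2736 − sin 0.5236) = 2.6315
y' = 4 − -3.0000·(cos 1.2736 − cos 0.5236) = 2.2804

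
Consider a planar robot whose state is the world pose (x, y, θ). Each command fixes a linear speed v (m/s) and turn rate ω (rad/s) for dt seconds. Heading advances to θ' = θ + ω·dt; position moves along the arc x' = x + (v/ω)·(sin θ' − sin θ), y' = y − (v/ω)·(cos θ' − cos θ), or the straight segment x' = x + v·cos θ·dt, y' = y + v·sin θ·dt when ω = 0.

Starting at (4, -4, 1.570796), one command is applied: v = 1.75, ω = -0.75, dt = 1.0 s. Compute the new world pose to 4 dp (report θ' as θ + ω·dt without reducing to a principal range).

θ' = 1.5708 + -0.75·1.0 = 0.8208
R = v/ω = 1.75/-0.75 = -2.3333
x' = 4 + -2.3333·(sin 0.8208 − sin 1.5708) = 4.6261
y' = -4 − -2.3333·(cos 0.8208 − cos 1.5708) = -2.4095

(4.6261, -2.4095, 0.8208)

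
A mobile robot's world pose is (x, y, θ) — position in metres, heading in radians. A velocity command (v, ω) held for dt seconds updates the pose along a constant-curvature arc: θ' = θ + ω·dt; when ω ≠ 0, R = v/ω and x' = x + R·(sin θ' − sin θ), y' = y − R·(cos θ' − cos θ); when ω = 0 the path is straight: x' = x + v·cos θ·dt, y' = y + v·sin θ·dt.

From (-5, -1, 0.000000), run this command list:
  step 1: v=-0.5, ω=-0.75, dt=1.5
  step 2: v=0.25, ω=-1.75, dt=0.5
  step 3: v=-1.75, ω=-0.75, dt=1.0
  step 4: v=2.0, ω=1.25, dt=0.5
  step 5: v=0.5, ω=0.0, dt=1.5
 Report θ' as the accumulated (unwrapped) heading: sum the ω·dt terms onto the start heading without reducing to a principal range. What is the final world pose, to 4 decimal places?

(-5.5139, -0.8307, -2.1250)

step 1: θ'=-1.1250 (R=0.6667) → pose (-5.6015, -0.6208, -1.1250)
step 2: θ'=-2.0000 (R=-0.1429) → pose (-5.6005, -0.7418, -2.0000)
step 3: θ'=-2.7500 (R=2.3333) → pose (-4.3694, 0.4439, -2.7500)
step 4: θ'=-2.1250 (R=1.6000) → pose (-5.1192, -0.1930, -2.1250)
step 5: θ'=-2.1250 (straight) → pose (-5.5139, -0.8307, -2.1250)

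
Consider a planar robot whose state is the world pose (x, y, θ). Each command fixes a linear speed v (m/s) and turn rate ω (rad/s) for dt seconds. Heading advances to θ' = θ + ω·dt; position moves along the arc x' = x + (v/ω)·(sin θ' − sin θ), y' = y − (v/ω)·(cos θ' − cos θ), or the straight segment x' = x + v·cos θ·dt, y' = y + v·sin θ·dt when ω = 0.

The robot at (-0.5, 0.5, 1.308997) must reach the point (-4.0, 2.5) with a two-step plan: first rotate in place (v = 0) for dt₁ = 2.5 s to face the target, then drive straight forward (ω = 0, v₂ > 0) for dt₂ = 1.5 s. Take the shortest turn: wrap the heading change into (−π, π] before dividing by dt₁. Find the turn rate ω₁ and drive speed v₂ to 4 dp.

heading to target = atan2(2.5−0.5, -4−-0.5) = 2.6224
Δθ = wrap(2.6224 − 1.3090) = 1.3134; ω₁ = Δθ/dt₁ = 0.5254
distance = √((-4−-0.5)² + (2.5−0.5)²) = 4.0311; v₂ = distance/dt₂ = 2.6874

ω₁ = 0.5254, v₂ = 2.6874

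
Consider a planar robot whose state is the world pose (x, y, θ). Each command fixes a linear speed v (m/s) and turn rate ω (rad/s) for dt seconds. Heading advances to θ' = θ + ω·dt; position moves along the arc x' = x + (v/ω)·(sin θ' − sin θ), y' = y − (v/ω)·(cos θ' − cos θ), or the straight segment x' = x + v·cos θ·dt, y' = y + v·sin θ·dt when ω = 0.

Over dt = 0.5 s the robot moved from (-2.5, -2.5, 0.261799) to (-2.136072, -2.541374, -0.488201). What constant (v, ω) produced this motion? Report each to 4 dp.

Δθ = -0.488201 − 0.261799 = -0.750000
ω = Δθ/dt = -0.750000/0.5 = -1.5000
R = Δx/(sin θ' − sin θ) = -0.5000
v = R·ω = -0.5000·-1.5000 = 0.7500

v = 0.7500, ω = -1.5000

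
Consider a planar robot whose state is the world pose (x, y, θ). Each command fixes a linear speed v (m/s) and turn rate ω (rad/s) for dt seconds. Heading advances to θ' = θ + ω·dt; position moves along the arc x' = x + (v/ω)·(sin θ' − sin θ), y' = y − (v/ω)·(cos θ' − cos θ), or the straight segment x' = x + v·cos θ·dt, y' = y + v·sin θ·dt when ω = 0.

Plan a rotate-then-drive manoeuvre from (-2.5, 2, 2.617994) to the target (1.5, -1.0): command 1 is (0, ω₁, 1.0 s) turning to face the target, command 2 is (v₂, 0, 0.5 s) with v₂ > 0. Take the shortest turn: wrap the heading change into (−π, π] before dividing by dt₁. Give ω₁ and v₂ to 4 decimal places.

ω₁ = 3.0217, v₂ = 10.0000

heading to target = atan2(-1−2, 1.5−-2.5) = -0.6435
Δθ = wrap(-0.6435 − 2.6180) = 3.0217; ω₁ = Δθ/dt₁ = 3.0217
distance = √((1.5−-2.5)² + (-1−2)²) = 5.0000; v₂ = distance/dt₂ = 10.0000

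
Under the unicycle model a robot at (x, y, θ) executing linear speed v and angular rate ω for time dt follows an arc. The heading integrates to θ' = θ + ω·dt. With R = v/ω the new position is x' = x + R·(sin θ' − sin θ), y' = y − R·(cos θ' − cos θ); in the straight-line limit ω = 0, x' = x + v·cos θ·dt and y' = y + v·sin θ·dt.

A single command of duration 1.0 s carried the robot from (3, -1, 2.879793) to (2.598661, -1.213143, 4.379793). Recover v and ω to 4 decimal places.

v = 0.5000, ω = 1.5000

Δθ = 4.379793 − 2.879793 = 1.500000
ω = Δθ/dt = 1.500000/1.0 = 1.5000
R = Δx/(sin θ' − sin θ) = 0.3333
v = R·ω = 0.3333·1.5000 = 0.5000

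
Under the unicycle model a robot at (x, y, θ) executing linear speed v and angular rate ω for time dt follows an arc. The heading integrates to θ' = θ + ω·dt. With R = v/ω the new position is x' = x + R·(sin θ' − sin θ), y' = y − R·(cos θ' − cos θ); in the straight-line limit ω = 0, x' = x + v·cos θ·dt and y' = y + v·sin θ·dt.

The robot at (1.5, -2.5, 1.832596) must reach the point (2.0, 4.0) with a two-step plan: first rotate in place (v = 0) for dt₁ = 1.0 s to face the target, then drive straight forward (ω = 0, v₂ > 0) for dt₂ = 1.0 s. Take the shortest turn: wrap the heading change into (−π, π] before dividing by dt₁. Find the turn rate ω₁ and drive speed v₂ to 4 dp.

heading to target = atan2(4−-2.5, 2−1.5) = 1.4940
Δθ = wrap(1.4940 − 1.8326) = -0.3386; ω₁ = Δθ/dt₁ = -0.3386
distance = √((2−1.5)² + (4−-2.5)²) = 6.5192; v₂ = distance/dt₂ = 6.5192

ω₁ = -0.3386, v₂ = 6.5192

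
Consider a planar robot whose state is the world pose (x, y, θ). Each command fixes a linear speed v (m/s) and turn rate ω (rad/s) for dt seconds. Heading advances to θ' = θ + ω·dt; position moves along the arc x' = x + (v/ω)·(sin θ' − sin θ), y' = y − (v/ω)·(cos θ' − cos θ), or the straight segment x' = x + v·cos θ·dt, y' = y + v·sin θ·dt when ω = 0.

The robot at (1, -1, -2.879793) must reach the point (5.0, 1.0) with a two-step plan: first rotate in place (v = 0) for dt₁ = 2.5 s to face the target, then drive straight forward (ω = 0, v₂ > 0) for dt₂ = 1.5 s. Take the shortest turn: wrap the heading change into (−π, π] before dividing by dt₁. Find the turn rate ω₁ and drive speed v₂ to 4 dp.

ω₁ = -1.1759, v₂ = 2.9814

heading to target = atan2(1−-1, 5−1) = 0.4636
Δθ = wrap(0.4636 − -2.8798) = -2.9397; ω₁ = Δθ/dt₁ = -1.1759
distance = √((5−1)² + (1−-1)²) = 4.4721; v₂ = distance/dt₂ = 2.9814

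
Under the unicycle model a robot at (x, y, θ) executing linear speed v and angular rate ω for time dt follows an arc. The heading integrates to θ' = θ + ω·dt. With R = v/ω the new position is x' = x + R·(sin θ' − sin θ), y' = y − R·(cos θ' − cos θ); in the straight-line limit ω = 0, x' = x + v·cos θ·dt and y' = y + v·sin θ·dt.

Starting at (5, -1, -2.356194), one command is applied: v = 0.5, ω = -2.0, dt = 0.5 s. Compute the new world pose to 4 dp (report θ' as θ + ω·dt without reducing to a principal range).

(4.7700, -1.0675, -3.3562)

θ' = -2.3562 + -2.0·0.5 = -3.3562
R = v/ω = 0.5/-2.0 = -0.2500
x' = 5 + -0.2500·(sin -3.3562 − sin -2.3562) = 4.7700
y' = -1 − -0.2500·(cos -3.3562 − cos -2.3562) = -1.0675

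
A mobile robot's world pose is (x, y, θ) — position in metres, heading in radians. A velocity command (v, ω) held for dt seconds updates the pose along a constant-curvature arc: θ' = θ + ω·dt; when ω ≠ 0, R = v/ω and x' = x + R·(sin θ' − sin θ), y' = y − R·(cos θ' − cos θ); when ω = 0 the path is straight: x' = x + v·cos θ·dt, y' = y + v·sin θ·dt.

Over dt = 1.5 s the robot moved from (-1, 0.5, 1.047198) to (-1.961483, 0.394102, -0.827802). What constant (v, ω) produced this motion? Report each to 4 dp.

Δθ = -0.827802 − 1.047198 = -1.875000
ω = Δθ/dt = -1.875000/1.5 = -1.2500
R = Δx/(sin θ' − sin θ) = 0.6000
v = R·ω = 0.6000·-1.2500 = -0.7500

v = -0.7500, ω = -1.2500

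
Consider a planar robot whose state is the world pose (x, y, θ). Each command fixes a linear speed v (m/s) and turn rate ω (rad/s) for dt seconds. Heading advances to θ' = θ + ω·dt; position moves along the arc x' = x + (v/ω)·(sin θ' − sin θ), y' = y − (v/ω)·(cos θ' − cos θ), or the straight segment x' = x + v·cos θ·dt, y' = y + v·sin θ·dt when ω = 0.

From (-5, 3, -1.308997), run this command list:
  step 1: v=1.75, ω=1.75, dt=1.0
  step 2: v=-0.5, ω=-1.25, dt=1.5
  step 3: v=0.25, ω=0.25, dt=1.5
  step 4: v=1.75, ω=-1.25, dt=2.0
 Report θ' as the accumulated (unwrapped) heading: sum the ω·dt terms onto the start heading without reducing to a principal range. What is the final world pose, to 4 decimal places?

step 1: θ'=0.4410 (R=1.0000) → pose (-3.6072, 2.3545, 0.4410)
step 2: θ'=-1.4340 (R=0.4000) → pose (-4.1742, 2.6617, -1.4340)
step 3: θ'=-1.0590 (R=1.0000) → pose (-4.0554, 2.3083, -1.0590)
step 4: θ'=-3.5590 (R=-1.4000) → pose (-5.8436, 0.3429, -3.5590)

(-5.8436, 0.3429, -3.5590)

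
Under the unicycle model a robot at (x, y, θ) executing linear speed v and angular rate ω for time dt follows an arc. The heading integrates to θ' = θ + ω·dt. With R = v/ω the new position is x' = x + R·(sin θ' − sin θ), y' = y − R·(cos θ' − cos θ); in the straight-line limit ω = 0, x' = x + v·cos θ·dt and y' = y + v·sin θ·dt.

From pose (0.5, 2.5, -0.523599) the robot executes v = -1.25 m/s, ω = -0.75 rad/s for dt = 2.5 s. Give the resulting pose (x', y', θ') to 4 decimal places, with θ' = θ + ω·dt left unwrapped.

θ' = -0.5236 + -0.75·2.5 = -2.3986
R = v/ω = -1.25/-0.75 = 1.6667
x' = 0.5 + 1.6667·(sin -2.3986 − sin -0.5236) = 0.2058
y' = 2.5 − 1.6667·(cos -2.3986 − cos -0.5236) = 5.1708

(0.2058, 5.1708, -2.3986)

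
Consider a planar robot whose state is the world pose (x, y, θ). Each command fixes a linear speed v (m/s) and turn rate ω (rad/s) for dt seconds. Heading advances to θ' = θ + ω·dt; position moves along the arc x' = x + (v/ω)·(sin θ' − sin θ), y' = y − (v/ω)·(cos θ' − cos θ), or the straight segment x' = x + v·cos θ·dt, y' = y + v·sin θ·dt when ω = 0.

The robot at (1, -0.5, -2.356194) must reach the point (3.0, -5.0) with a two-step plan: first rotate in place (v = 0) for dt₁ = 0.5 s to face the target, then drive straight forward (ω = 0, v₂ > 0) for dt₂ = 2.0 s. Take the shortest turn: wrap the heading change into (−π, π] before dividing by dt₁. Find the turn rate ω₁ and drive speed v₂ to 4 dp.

ω₁ = 2.4072, v₂ = 2.4622

heading to target = atan2(-5−-0.5, 3−1) = -1.1526
Δθ = wrap(-1.1526 − -2.3562) = 1.2036; ω₁ = Δθ/dt₁ = 2.4072
distance = √((3−1)² + (-5−-0.5)²) = 4.9244; v₂ = distance/dt₂ = 2.4622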